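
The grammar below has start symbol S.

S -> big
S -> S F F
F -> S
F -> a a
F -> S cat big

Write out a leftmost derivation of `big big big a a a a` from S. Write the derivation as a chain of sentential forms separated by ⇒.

S ⇒ S F F   [S -> S F F]
S F F ⇒ big F F   [S -> big]
big F F ⇒ big S F   [F -> S]
big S F ⇒ big S F F F   [S -> S F F]
big S F F F ⇒ big big F F F   [S -> big]
big big F F F ⇒ big big S F F   [F -> S]
big big S F F ⇒ big big big F F   [S -> big]
big big big F F ⇒ big big big a a F   [F -> a a]
big big big a a F ⇒ big big big a a a a   [F -> a a]

S ⇒ S F F ⇒ big F F ⇒ big S F ⇒ big S F F F ⇒ big big F F F ⇒ big big S F F ⇒ big big big F F ⇒ big big big a a F ⇒ big big big a a a a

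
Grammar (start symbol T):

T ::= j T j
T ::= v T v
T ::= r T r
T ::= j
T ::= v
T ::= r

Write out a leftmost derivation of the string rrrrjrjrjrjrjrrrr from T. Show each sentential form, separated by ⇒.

T ⇒ rTr   [T ::= r T r]
rTr ⇒ rrTrr   [T ::= r T r]
rrTrr ⇒ rrrTrrr   [T ::= r T r]
rrrTrrr ⇒ rrrrTrrrr   [T ::= r T r]
rrrrTrrrr ⇒ rrrrjTjrrrr   [T ::= j T j]
rrrrjTjrrrr ⇒ rrrrjrTrjrrrr   [T ::= r T r]
rrrrjrTrjrrrr ⇒ rrrrjrjTjrjrrrr   [T ::= j T j]
rrrrjrjTjrjrrrr ⇒ rrrrjrjrTrjrjrrrr   [T ::= r T r]
rrrrjrjrTrjrjrrrr ⇒ rrrrjrjrjrjrjrrrr   [T ::= j]

T⇒rTr⇒rrTrr⇒rrrTrrr⇒rrrrTrrrr⇒rrrrjTjrrrr⇒rrrrjrTrjrrrr⇒rrrrjrjTjrjrrrr⇒rrrrjrjrTrjrjrrrr⇒rrrrjrjrjrjrjrrrr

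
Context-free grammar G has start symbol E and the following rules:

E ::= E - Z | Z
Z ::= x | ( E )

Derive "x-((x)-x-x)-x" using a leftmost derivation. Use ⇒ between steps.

E ⇒ E-Z ⇒ E-Z-Z ⇒ Z-Z-Z ⇒ x-Z-Z ⇒ x-(E)-Z ⇒ x-(E-Z)-Z ⇒ x-(E-Z-Z)-Z ⇒ x-(Z-Z-Z)-Z ⇒ x-((E)-Z-Z)-Z ⇒ x-((Z)-Z-Z)-Z ⇒ x-((x)-Z-Z)-Z ⇒ x-((x)-x-Z)-Z ⇒ x-((x)-x-x)-Z ⇒ x-((x)-x-x)-x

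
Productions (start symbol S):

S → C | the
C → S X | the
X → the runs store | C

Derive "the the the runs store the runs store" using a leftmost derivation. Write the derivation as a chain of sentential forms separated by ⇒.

S ⇒ C ⇒ S X ⇒ the X ⇒ the C ⇒ the S X ⇒ the C X ⇒ the S X X ⇒ the the X X ⇒ the the the runs store X ⇒ the the the runs store the runs store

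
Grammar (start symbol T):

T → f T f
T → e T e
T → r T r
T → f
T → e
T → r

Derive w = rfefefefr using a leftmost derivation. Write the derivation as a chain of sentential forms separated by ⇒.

T ⇒ rTr ⇒ rfTfr ⇒ rfeTefr ⇒ rfefTfefr ⇒ rfefefefr

T ⇒ rTr   [T → r T r]
rTr ⇒ rfTfr   [T → f T f]
rfTfr ⇒ rfeTefr   [T → e T e]
rfeTefr ⇒ rfefTfefr   [T → f T f]
rfefTfefr ⇒ rfefefefr   [T → e]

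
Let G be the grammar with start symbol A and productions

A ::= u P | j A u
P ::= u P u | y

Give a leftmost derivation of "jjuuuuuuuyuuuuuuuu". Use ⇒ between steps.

A ⇒ jAu ⇒ jjAuu ⇒ jjuPuu ⇒ jjuuPuuu ⇒ jjuuuPuuuu ⇒ jjuuuuPuuuuu ⇒ jjuuuuuPuuuuuu ⇒ jjuuuuuuPuuuuuuu ⇒ jjuuuuuuuPuuuuuuuu ⇒ jjuuuuuuuyuuuuuuuu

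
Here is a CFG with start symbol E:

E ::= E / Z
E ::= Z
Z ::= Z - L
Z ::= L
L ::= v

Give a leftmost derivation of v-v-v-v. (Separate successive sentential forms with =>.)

E => Z => Z-L => Z-L-L => Z-L-L-L => L-L-L-L => v-L-L-L => v-v-L-L => v-v-v-L => v-v-v-v

E => Z   [E ::= Z]
Z => Z-L   [Z ::= Z - L]
Z-L => Z-L-L   [Z ::= Z - L]
Z-L-L => Z-L-L-L   [Z ::= Z - L]
Z-L-L-L => L-L-L-L   [Z ::= L]
L-L-L-L => v-L-L-L   [L ::= v]
v-L-L-L => v-v-L-L   [L ::= v]
v-v-L-L => v-v-v-L   [L ::= v]
v-v-v-L => v-v-v-v   [L ::= v]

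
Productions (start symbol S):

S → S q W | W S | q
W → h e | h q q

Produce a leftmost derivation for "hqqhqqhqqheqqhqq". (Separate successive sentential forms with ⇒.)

S ⇒ SqW ⇒ WSqW ⇒ hqqSqW ⇒ hqqWSqW ⇒ hqqhqqSqW ⇒ hqqhqqWSqW ⇒ hqqhqqhqqSqW ⇒ hqqhqqhqqWSqW ⇒ hqqhqqhqqheSqW ⇒ hqqhqqhqqheqqW ⇒ hqqhqqhqqheqqhqq

S ⇒ SqW   [S → S q W]
SqW ⇒ WSqW   [S → W S]
WSqW ⇒ hqqSqW   [W → h q q]
hqqSqW ⇒ hqqWSqW   [S → W S]
hqqWSqW ⇒ hqqhqqSqW   [W → h q q]
hqqhqqSqW ⇒ hqqhqqWSqW   [S → W S]
hqqhqqWSqW ⇒ hqqhqqhqqSqW   [W → h q q]
hqqhqqhqqSqW ⇒ hqqhqqhqqWSqW   [S → W S]
hqqhqqhqqWSqW ⇒ hqqhqqhqqheSqW   [W → h e]
hqqhqqhqqheSqW ⇒ hqqhqqhqqheqqW   [S → q]
hqqhqqhqqheqqW ⇒ hqqhqqhqqheqqhqq   [W → h q q]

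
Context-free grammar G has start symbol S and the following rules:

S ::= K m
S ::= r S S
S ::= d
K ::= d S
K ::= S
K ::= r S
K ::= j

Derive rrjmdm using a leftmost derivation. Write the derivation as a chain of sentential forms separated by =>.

S=>Km=>rSm=>rrSSm=>rrKmSm=>rrjmSm=>rrjmdm

S => Km   [S ::= K m]
Km => rSm   [K ::= r S]
rSm => rrSSm   [S ::= r S S]
rrSSm => rrKmSm   [S ::= K m]
rrKmSm => rrjmSm   [K ::= j]
rrjmSm => rrjmdm   [S ::= d]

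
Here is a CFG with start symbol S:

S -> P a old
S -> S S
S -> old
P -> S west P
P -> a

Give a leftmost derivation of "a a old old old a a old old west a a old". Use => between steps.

S => S S   [S -> S S]
S S => S S S   [S -> S S]
S S S => P a old S S   [S -> P a old]
P a old S S => a a old S S   [P -> a]
a a old S S => a a old old S   [S -> old]
a a old old S => a a old old P a old   [S -> P a old]
a a old old P a old => a a old old S west P a old   [P -> S west P]
a a old old S west P a old => a a old old S S west P a old   [S -> S S]
a a old old S S west P a old => a a old old old S west P a old   [S -> old]
a a old old old S west P a old => a a old old old S S west P a old   [S -> S S]
a a old old old S S west P a old => a a old old old P a old S west P a old   [S -> P a old]
a a old old old P a old S west P a old => a a old old old a a old S west P a old   [P -> a]
a a old old old a a old S west P a old => a a old old old a a old old west P a old   [S -> old]
a a old old old a a old old west P a old => a a old old old a a old old west a a old   [P -> a]

S => S S => S S S => P a old S S => a a old S S => a a old old S => a a old old P a old => a a old old S west P a old => a a old old S S west P a old => a a old old old S west P a old => a a old old old S S west P a old => a a old old old P a old S west P a old => a a old old old a a old S west P a old => a a old old old a a old old west P a old => a a old old old a a old old west a a old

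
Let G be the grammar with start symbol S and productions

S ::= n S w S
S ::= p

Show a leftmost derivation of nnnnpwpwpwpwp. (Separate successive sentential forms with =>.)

S => nSwS   [S ::= n S w S]
nSwS => nnSwSwS   [S ::= n S w S]
nnSwSwS => nnnSwSwSwS   [S ::= n S w S]
nnnSwSwSwS => nnnnSwSwSwSwS   [S ::= n S w S]
nnnnSwSwSwSwS => nnnnpwSwSwSwS   [S ::= p]
nnnnpwSwSwSwS => nnnnpwpwSwSwS   [S ::= p]
nnnnpwpwSwSwS => nnnnpwpwpwSwS   [S ::= p]
nnnnpwpwpwSwS => nnnnpwpwpwpwS   [S ::= p]
nnnnpwpwpwpwS => nnnnpwpwpwpwp   [S ::= p]

S=>nSwS=>nnSwSwS=>nnnSwSwSwS=>nnnnSwSwSwSwS=>nnnnpwSwSwSwS=>nnnnpwpwSwSwS=>nnnnpwpwpwSwS=>nnnnpwpwpwpwS=>nnnnpwpwpwpwp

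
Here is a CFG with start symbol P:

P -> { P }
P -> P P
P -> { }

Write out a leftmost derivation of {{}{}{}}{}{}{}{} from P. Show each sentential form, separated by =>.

P => PP   [P -> P P]
PP => PPP   [P -> P P]
PPP => PPPP   [P -> P P]
PPPP => PPPPP   [P -> P P]
PPPPP => {P}PPPP   [P -> { P }]
{P}PPPP => {PP}PPPP   [P -> P P]
{PP}PPPP => {PPP}PPPP   [P -> P P]
{PPP}PPPP => {{}PP}PPPP   [P -> { }]
{{}PP}PPPP => {{}{}P}PPPP   [P -> { }]
{{}{}P}PPPP => {{}{}{}}PPPP   [P -> { }]
{{}{}{}}PPPP => {{}{}{}}{}PPP   [P -> { }]
{{}{}{}}{}PPP => {{}{}{}}{}{}PP   [P -> { }]
{{}{}{}}{}{}PP => {{}{}{}}{}{}{}P   [P -> { }]
{{}{}{}}{}{}{}P => {{}{}{}}{}{}{}{}   [P -> { }]

P => PP => PPP => PPPP => PPPPP => {P}PPPP => {PP}PPPP => {PPP}PPPP => {{}PP}PPPP => {{}{}P}PPPP => {{}{}{}}PPPP => {{}{}{}}{}PPP => {{}{}{}}{}{}PP => {{}{}{}}{}{}{}P => {{}{}{}}{}{}{}{}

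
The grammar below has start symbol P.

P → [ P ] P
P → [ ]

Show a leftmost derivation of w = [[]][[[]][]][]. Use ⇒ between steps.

P ⇒ [P]P ⇒ [[]]P ⇒ [[]][P]P ⇒ [[]][[P]P]P ⇒ [[]][[[]]P]P ⇒ [[]][[[]][]]P ⇒ [[]][[[]][]][]

P ⇒ [P]P   [P → [ P ] P]
[P]P ⇒ [[]]P   [P → [ ]]
[[]]P ⇒ [[]][P]P   [P → [ P ] P]
[[]][P]P ⇒ [[]][[P]P]P   [P → [ P ] P]
[[]][[P]P]P ⇒ [[]][[[]]P]P   [P → [ ]]
[[]][[[]]P]P ⇒ [[]][[[]][]]P   [P → [ ]]
[[]][[[]][]]P ⇒ [[]][[[]][]][]   [P → [ ]]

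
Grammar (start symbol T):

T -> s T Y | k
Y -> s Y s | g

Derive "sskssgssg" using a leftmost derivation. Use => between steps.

T => sTY => ssTYY => sskYY => ssksYsY => sskssYssY => sskssgssY => sskssgssg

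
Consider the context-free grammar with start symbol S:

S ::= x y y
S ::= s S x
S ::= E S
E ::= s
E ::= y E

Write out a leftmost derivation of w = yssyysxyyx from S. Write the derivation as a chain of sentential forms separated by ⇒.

S ⇒ ES   [S ::= E S]
ES ⇒ yES   [E ::= y E]
yES ⇒ ysS   [E ::= s]
ysS ⇒ yssSx   [S ::= s S x]
yssSx ⇒ yssESx   [S ::= E S]
yssESx ⇒ yssyESx   [E ::= y E]
yssyESx ⇒ yssyyESx   [E ::= y E]
yssyyESx ⇒ yssyysSx   [E ::= s]
yssyysSx ⇒ yssyysxyyx   [S ::= x y y]

S ⇒ ES ⇒ yES ⇒ ysS ⇒ yssSx ⇒ yssESx ⇒ yssyESx ⇒ yssyyESx ⇒ yssyysSx ⇒ yssyysxyyx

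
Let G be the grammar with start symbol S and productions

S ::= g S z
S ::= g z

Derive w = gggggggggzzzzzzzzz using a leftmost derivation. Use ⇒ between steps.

S ⇒ gSz ⇒ ggSzz ⇒ gggSzzz ⇒ ggggSzzzz ⇒ gggggSzzzzz ⇒ ggggggSzzzzzz ⇒ gggggggSzzzzzzz ⇒ ggggggggSzzzzzzzz ⇒ gggggggggzzzzzzzzz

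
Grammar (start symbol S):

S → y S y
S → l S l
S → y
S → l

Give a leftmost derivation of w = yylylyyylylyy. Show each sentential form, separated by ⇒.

S ⇒ ySy   [S → y S y]
ySy ⇒ yySyy   [S → y S y]
yySyy ⇒ yylSlyy   [S → l S l]
yylSlyy ⇒ yylySylyy   [S → y S y]
yylySylyy ⇒ yylylSlylyy   [S → l S l]
yylylSlylyy ⇒ yylylySylylyy   [S → y S y]
yylylySylylyy ⇒ yylylyyylylyy   [S → y]

S ⇒ ySy ⇒ yySyy ⇒ yylSlyy ⇒ yylySylyy ⇒ yylylSlylyy ⇒ yylylySylylyy ⇒ yylylyyylylyy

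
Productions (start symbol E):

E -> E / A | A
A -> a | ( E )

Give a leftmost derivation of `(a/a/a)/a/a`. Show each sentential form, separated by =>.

E => E/A   [E -> E / A]
E/A => E/A/A   [E -> E / A]
E/A/A => A/A/A   [E -> A]
A/A/A => (E)/A/A   [A -> ( E )]
(E)/A/A => (E/A)/A/A   [E -> E / A]
(E/A)/A/A => (E/A/A)/A/A   [E -> E / A]
(E/A/A)/A/A => (A/A/A)/A/A   [E -> A]
(A/A/A)/A/A => (a/A/A)/A/A   [A -> a]
(a/A/A)/A/A => (a/a/A)/A/A   [A -> a]
(a/a/A)/A/A => (a/a/a)/A/A   [A -> a]
(a/a/a)/A/A => (a/a/a)/a/A   [A -> a]
(a/a/a)/a/A => (a/a/a)/a/a   [A -> a]

E => E/A => E/A/A => A/A/A => (E)/A/A => (E/A)/A/A => (E/A/A)/A/A => (A/A/A)/A/A => (a/A/A)/A/A => (a/a/A)/A/A => (a/a/a)/A/A => (a/a/a)/a/A => (a/a/a)/a/a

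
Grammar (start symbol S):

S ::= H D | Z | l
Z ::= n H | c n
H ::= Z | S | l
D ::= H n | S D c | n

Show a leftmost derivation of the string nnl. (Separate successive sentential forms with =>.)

S => Z   [S ::= Z]
Z => nH   [Z ::= n H]
nH => nZ   [H ::= Z]
nZ => nnH   [Z ::= n H]
nnH => nnl   [H ::= l]

S => Z => nH => nZ => nnH => nnl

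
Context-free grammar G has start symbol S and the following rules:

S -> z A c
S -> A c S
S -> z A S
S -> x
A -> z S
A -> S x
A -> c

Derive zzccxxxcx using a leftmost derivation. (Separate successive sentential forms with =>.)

S => AcS   [S -> A c S]
AcS => zScS   [A -> z S]
zScS => zzAScS   [S -> z A S]
zzAScS => zzSxScS   [A -> S x]
zzSxScS => zzAcSxScS   [S -> A c S]
zzAcSxScS => zzccSxScS   [A -> c]
zzccSxScS => zzccxxScS   [S -> x]
zzccxxScS => zzccxxxcS   [S -> x]
zzccxxxcS => zzccxxxcx   [S -> x]

S=>AcS=>zScS=>zzAScS=>zzSxScS=>zzAcSxScS=>zzccSxScS=>zzccxxScS=>zzccxxxcS=>zzccxxxcx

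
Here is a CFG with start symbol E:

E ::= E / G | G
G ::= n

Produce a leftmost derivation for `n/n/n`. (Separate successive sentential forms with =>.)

E => E/G   [E ::= E / G]
E/G => E/G/G   [E ::= E / G]
E/G/G => G/G/G   [E ::= G]
G/G/G => n/G/G   [G ::= n]
n/G/G => n/n/G   [G ::= n]
n/n/G => n/n/n   [G ::= n]

E => E/G => E/G/G => G/G/G => n/G/G => n/n/G => n/n/n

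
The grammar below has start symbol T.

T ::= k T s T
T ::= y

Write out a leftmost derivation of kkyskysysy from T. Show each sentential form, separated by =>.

T => kTsT => kkTsTsT => kkysTsT => kkyskTsTsT => kkyskysTsT => kkyskysysT => kkyskysysy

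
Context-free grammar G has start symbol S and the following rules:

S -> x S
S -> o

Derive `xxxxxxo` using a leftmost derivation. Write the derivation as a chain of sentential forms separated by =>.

S=>xS=>xxS=>xxxS=>xxxxS=>xxxxxS=>xxxxxxS=>xxxxxxo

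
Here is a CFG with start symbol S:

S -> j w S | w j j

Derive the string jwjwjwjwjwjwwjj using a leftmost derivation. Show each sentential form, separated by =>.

S => jwS   [S -> j w S]
jwS => jwjwS   [S -> j w S]
jwjwS => jwjwjwS   [S -> j w S]
jwjwjwS => jwjwjwjwS   [S -> j w S]
jwjwjwjwS => jwjwjwjwjwS   [S -> j w S]
jwjwjwjwjwS => jwjwjwjwjwjwS   [S -> j w S]
jwjwjwjwjwjwS => jwjwjwjwjwjwwjj   [S -> w j j]

S=>jwS=>jwjwS=>jwjwjwS=>jwjwjwjwS=>jwjwjwjwjwS=>jwjwjwjwjwjwS=>jwjwjwjwjwjwwjj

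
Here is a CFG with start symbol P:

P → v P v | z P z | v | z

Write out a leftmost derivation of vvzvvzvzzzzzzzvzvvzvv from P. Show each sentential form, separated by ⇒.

P ⇒ vPv ⇒ vvPvv ⇒ vvzPzvv ⇒ vvzvPvzvv ⇒ vvzvvPvvzvv ⇒ vvzvvzPzvvzvv ⇒ vvzvvzvPvzvvzvv ⇒ vvzvvzvzPzvzvvzvv ⇒ vvzvvzvzzPzzvzvvzvv ⇒ vvzvvzvzzzPzzzvzvvzvv ⇒ vvzvvzvzzzzzzzvzvvzvv

P ⇒ vPv   [P → v P v]
vPv ⇒ vvPvv   [P → v P v]
vvPvv ⇒ vvzPzvv   [P → z P z]
vvzPzvv ⇒ vvzvPvzvv   [P → v P v]
vvzvPvzvv ⇒ vvzvvPvvzvv   [P → v P v]
vvzvvPvvzvv ⇒ vvzvvzPzvvzvv   [P → z P z]
vvzvvzPzvvzvv ⇒ vvzvvzvPvzvvzvv   [P → v P v]
vvzvvzvPvzvvzvv ⇒ vvzvvzvzPzvzvvzvv   [P → z P z]
vvzvvzvzPzvzvvzvv ⇒ vvzvvzvzzPzzvzvvzvv   [P → z P z]
vvzvvzvzzPzzvzvvzvv ⇒ vvzvvzvzzzPzzzvzvvzvv   [P → z P z]
vvzvvzvzzzPzzzvzvvzvv ⇒ vvzvvzvzzzzzzzvzvvzvv   [P → z]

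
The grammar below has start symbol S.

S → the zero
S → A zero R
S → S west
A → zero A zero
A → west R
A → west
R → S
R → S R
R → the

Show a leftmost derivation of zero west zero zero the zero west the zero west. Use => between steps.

S => A zero R => zero A zero zero R => zero west zero zero R => zero west zero zero S R => zero west zero zero S west R => zero west zero zero the zero west R => zero west zero zero the zero west S => zero west zero zero the zero west S west => zero west zero zero the zero west the zero west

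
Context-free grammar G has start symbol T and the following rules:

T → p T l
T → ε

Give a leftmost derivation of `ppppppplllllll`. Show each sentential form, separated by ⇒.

T ⇒ pTl ⇒ ppTll ⇒ pppTlll ⇒ ppppTllll ⇒ pppppTlllll ⇒ ppppppTllllll ⇒ pppppppTlllllll ⇒ ppppppplllllll

T ⇒ pTl   [T → p T l]
pTl ⇒ ppTll   [T → p T l]
ppTll ⇒ pppTlll   [T → p T l]
pppTlll ⇒ ppppTllll   [T → p T l]
ppppTllll ⇒ pppppTlllll   [T → p T l]
pppppTlllll ⇒ ppppppTllllll   [T → p T l]
ppppppTllllll ⇒ pppppppTlllllll   [T → p T l]
pppppppTlllllll ⇒ ppppppplllllll   [T → ε]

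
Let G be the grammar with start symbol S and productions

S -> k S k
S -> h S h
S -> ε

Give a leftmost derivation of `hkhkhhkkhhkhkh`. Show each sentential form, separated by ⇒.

S⇒hSh⇒hkSkh⇒hkhShkh⇒hkhkSkhkh⇒hkhkhShkhkh⇒hkhkhhShhkhkh⇒hkhkhhkSkhhkhkh⇒hkhkhhkkhhkhkh

S ⇒ hSh   [S -> h S h]
hSh ⇒ hkSkh   [S -> k S k]
hkSkh ⇒ hkhShkh   [S -> h S h]
hkhShkh ⇒ hkhkSkhkh   [S -> k S k]
hkhkSkhkh ⇒ hkhkhShkhkh   [S -> h S h]
hkhkhShkhkh ⇒ hkhkhhShhkhkh   [S -> h S h]
hkhkhhShhkhkh ⇒ hkhkhhkSkhhkhkh   [S -> k S k]
hkhkhhkSkhhkhkh ⇒ hkhkhhkkhhkhkh   [S -> ε]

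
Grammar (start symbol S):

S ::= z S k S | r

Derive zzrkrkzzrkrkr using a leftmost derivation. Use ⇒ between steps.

S⇒zSkS⇒zzSkSkS⇒zzrkSkS⇒zzrkrkS⇒zzrkrkzSkS⇒zzrkrkzzSkSkS⇒zzrkrkzzrkSkS⇒zzrkrkzzrkrkS⇒zzrkrkzzrkrkr

S ⇒ zSkS   [S ::= z S k S]
zSkS ⇒ zzSkSkS   [S ::= z S k S]
zzSkSkS ⇒ zzrkSkS   [S ::= r]
zzrkSkS ⇒ zzrkrkS   [S ::= r]
zzrkrkS ⇒ zzrkrkzSkS   [S ::= z S k S]
zzrkrkzSkS ⇒ zzrkrkzzSkSkS   [S ::= z S k S]
zzrkrkzzSkSkS ⇒ zzrkrkzzrkSkS   [S ::= r]
zzrkrkzzrkSkS ⇒ zzrkrkzzrkrkS   [S ::= r]
zzrkrkzzrkrkS ⇒ zzrkrkzzrkrkr   [S ::= r]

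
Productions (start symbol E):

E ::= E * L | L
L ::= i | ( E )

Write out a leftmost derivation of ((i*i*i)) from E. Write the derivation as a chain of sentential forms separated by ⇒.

E ⇒ L ⇒ (E) ⇒ (L) ⇒ ((E)) ⇒ ((E*L)) ⇒ ((E*L*L)) ⇒ ((L*L*L)) ⇒ ((i*L*L)) ⇒ ((i*i*L)) ⇒ ((i*i*i))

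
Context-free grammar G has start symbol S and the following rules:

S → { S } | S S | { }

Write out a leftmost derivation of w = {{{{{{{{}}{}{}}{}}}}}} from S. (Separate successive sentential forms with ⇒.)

S ⇒ {S}   [S → { S }]
{S} ⇒ {{S}}   [S → { S }]
{{S}} ⇒ {{{S}}}   [S → { S }]
{{{S}}} ⇒ {{{{S}}}}   [S → { S }]
{{{{S}}}} ⇒ {{{{{S}}}}}   [S → { S }]
{{{{{S}}}}} ⇒ {{{{{SS}}}}}   [S → S S]
{{{{{SS}}}}} ⇒ {{{{{{S}S}}}}}   [S → { S }]
{{{{{{S}S}}}}} ⇒ {{{{{{SS}S}}}}}   [S → S S]
{{{{{{SS}S}}}}} ⇒ {{{{{{SSS}S}}}}}   [S → S S]
{{{{{{SSS}S}}}}} ⇒ {{{{{{{S}SS}S}}}}}   [S → { S }]
{{{{{{{S}SS}S}}}}} ⇒ {{{{{{{{}}SS}S}}}}}   [S → { }]
{{{{{{{{}}SS}S}}}}} ⇒ {{{{{{{{}}{}S}S}}}}}   [S → { }]
{{{{{{{{}}{}S}S}}}}} ⇒ {{{{{{{{}}{}{}}S}}}}}   [S → { }]
{{{{{{{{}}{}{}}S}}}}} ⇒ {{{{{{{{}}{}{}}{}}}}}}   [S → { }]

S ⇒ {S} ⇒ {{S}} ⇒ {{{S}}} ⇒ {{{{S}}}} ⇒ {{{{{S}}}}} ⇒ {{{{{SS}}}}} ⇒ {{{{{{S}S}}}}} ⇒ {{{{{{SS}S}}}}} ⇒ {{{{{{SSS}S}}}}} ⇒ {{{{{{{S}SS}S}}}}} ⇒ {{{{{{{{}}SS}S}}}}} ⇒ {{{{{{{{}}{}S}S}}}}} ⇒ {{{{{{{{}}{}{}}S}}}}} ⇒ {{{{{{{{}}{}{}}{}}}}}}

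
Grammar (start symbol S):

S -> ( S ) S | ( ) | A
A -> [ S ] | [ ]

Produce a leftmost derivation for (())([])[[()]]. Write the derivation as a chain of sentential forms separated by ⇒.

S⇒(S)S⇒(())S⇒(())(S)S⇒(())(A)S⇒(())([])S⇒(())([])A⇒(())([])[S]⇒(())([])[A]⇒(())([])[[S]]⇒(())([])[[()]]

S ⇒ (S)S   [S -> ( S ) S]
(S)S ⇒ (())S   [S -> ( )]
(())S ⇒ (())(S)S   [S -> ( S ) S]
(())(S)S ⇒ (())(A)S   [S -> A]
(())(A)S ⇒ (())([])S   [A -> [ ]]
(())([])S ⇒ (())([])A   [S -> A]
(())([])A ⇒ (())([])[S]   [A -> [ S ]]
(())([])[S] ⇒ (())([])[A]   [S -> A]
(())([])[A] ⇒ (())([])[[S]]   [A -> [ S ]]
(())([])[[S]] ⇒ (())([])[[()]]   [S -> ( )]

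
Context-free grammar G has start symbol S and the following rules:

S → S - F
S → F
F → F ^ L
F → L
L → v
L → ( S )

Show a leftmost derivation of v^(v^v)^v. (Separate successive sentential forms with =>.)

S => F   [S → F]
F => F^L   [F → F ^ L]
F^L => F^L^L   [F → F ^ L]
F^L^L => L^L^L   [F → L]
L^L^L => v^L^L   [L → v]
v^L^L => v^(S)^L   [L → ( S )]
v^(S)^L => v^(F)^L   [S → F]
v^(F)^L => v^(F^L)^L   [F → F ^ L]
v^(F^L)^L => v^(L^L)^L   [F → L]
v^(L^L)^L => v^(v^L)^L   [L → v]
v^(v^L)^L => v^(v^v)^L   [L → v]
v^(v^v)^L => v^(v^v)^v   [L → v]

S => F => F^L => F^L^L => L^L^L => v^L^L => v^(S)^L => v^(F)^L => v^(F^L)^L => v^(L^L)^L => v^(v^L)^L => v^(v^v)^L => v^(v^v)^v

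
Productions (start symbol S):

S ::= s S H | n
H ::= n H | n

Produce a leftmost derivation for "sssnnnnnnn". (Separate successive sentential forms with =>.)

S => sSH   [S ::= s S H]
sSH => ssSHH   [S ::= s S H]
ssSHH => sssSHHH   [S ::= s S H]
sssSHHH => sssnHHH   [S ::= n]
sssnHHH => sssnnHHH   [H ::= n H]
sssnnHHH => sssnnnHHH   [H ::= n H]
sssnnnHHH => sssnnnnHHH   [H ::= n H]
sssnnnnHHH => sssnnnnnHH   [H ::= n]
sssnnnnnHH => sssnnnnnnH   [H ::= n]
sssnnnnnnH => sssnnnnnnn   [H ::= n]

S => sSH => ssSHH => sssSHHH => sssnHHH => sssnnHHH => sssnnnHHH => sssnnnnHHH => sssnnnnnHH => sssnnnnnnH => sssnnnnnnn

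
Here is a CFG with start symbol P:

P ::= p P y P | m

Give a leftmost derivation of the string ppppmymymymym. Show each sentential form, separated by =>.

P => pPyP   [P ::= p P y P]
pPyP => ppPyPyP   [P ::= p P y P]
ppPyPyP => pppPyPyPyP   [P ::= p P y P]
pppPyPyPyP => ppppPyPyPyPyP   [P ::= p P y P]
ppppPyPyPyPyP => ppppmyPyPyPyP   [P ::= m]
ppppmyPyPyPyP => ppppmymyPyPyP   [P ::= m]
ppppmymyPyPyP => ppppmymymyPyP   [P ::= m]
ppppmymymyPyP => ppppmymymymyP   [P ::= m]
ppppmymymymyP => ppppmymymymym   [P ::= m]

P=>pPyP=>ppPyPyP=>pppPyPyPyP=>ppppPyPyPyPyP=>ppppmyPyPyPyP=>ppppmymyPyPyP=>ppppmymymyPyP=>ppppmymymymyP=>ppppmymymymym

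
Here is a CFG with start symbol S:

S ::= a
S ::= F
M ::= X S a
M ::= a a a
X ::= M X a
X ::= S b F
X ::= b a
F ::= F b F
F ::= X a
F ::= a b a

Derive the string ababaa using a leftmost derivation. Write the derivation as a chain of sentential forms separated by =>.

S => F   [S ::= F]
F => Xa   [F ::= X a]
Xa => SbFa   [X ::= S b F]
SbFa => abFa   [S ::= a]
abFa => ababaa   [F ::= a b a]

S=>F=>Xa=>SbFa=>abFa=>ababaa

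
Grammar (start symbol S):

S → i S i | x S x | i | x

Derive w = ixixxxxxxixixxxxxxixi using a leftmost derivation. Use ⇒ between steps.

S ⇒ iSi ⇒ ixSxi ⇒ ixiSixi ⇒ ixixSxixi ⇒ ixixxSxxixi ⇒ ixixxxSxxxixi ⇒ ixixxxxSxxxxixi ⇒ ixixxxxxSxxxxxixi ⇒ ixixxxxxxSxxxxxxixi ⇒ ixixxxxxxiSixxxxxxixi ⇒ ixixxxxxxixixxxxxxixi

S ⇒ iSi   [S → i S i]
iSi ⇒ ixSxi   [S → x S x]
ixSxi ⇒ ixiSixi   [S → i S i]
ixiSixi ⇒ ixixSxixi   [S → x S x]
ixixSxixi ⇒ ixixxSxxixi   [S → x S x]
ixixxSxxixi ⇒ ixixxxSxxxixi   [S → x S x]
ixixxxSxxxixi ⇒ ixixxxxSxxxxixi   [S → x S x]
ixixxxxSxxxxixi ⇒ ixixxxxxSxxxxxixi   [S → x S x]
ixixxxxxSxxxxxixi ⇒ ixixxxxxxSxxxxxxixi   [S → x S x]
ixixxxxxxSxxxxxxixi ⇒ ixixxxxxxiSixxxxxxixi   [S → i S i]
ixixxxxxxiSixxxxxxixi ⇒ ixixxxxxxixixxxxxxixi   [S → x]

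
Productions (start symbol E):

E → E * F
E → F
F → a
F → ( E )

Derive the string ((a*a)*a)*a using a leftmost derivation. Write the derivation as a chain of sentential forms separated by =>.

E => E*F => F*F => (E)*F => (E*F)*F => (F*F)*F => ((E)*F)*F => ((E*F)*F)*F => ((F*F)*F)*F => ((a*F)*F)*F => ((a*a)*F)*F => ((a*a)*a)*F => ((a*a)*a)*a

E => E*F   [E → E * F]
E*F => F*F   [E → F]
F*F => (E)*F   [F → ( E )]
(E)*F => (E*F)*F   [E → E * F]
(E*F)*F => (F*F)*F   [E → F]
(F*F)*F => ((E)*F)*F   [F → ( E )]
((E)*F)*F => ((E*F)*F)*F   [E → E * F]
((E*F)*F)*F => ((F*F)*F)*F   [E → F]
((F*F)*F)*F => ((a*F)*F)*F   [F → a]
((a*F)*F)*F => ((a*a)*F)*F   [F → a]
((a*a)*F)*F => ((a*a)*a)*F   [F → a]
((a*a)*a)*F => ((a*a)*a)*a   [F → a]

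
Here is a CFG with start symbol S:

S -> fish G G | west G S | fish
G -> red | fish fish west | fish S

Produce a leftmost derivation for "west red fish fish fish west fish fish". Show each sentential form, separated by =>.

S => west G S => west red S => west red fish G G => west red fish fish fish west G => west red fish fish fish west fish S => west red fish fish fish west fish fish

S => west G S   [S -> west G S]
west G S => west red S   [G -> red]
west red S => west red fish G G   [S -> fish G G]
west red fish G G => west red fish fish fish west G   [G -> fish fish west]
west red fish fish fish west G => west red fish fish fish west fish S   [G -> fish S]
west red fish fish fish west fish S => west red fish fish fish west fish fish   [S -> fish]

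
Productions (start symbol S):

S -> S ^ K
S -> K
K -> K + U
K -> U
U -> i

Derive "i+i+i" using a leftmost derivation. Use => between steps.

S => K   [S -> K]
K => K+U   [K -> K + U]
K+U => K+U+U   [K -> K + U]
K+U+U => U+U+U   [K -> U]
U+U+U => i+U+U   [U -> i]
i+U+U => i+i+U   [U -> i]
i+i+U => i+i+i   [U -> i]

S => K => K+U => K+U+U => U+U+U => i+U+U => i+i+U => i+i+i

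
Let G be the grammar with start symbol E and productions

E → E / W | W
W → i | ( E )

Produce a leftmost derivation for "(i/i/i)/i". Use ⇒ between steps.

E⇒E/W⇒W/W⇒(E)/W⇒(E/W)/W⇒(E/W/W)/W⇒(W/W/W)/W⇒(i/W/W)/W⇒(i/i/W)/W⇒(i/i/i)/W⇒(i/i/i)/i

E ⇒ E/W   [E → E / W]
E/W ⇒ W/W   [E → W]
W/W ⇒ (E)/W   [W → ( E )]
(E)/W ⇒ (E/W)/W   [E → E / W]
(E/W)/W ⇒ (E/W/W)/W   [E → E / W]
(E/W/W)/W ⇒ (W/W/W)/W   [E → W]
(W/W/W)/W ⇒ (i/W/W)/W   [W → i]
(i/W/W)/W ⇒ (i/i/W)/W   [W → i]
(i/i/W)/W ⇒ (i/i/i)/W   [W → i]
(i/i/i)/W ⇒ (i/i/i)/i   [W → i]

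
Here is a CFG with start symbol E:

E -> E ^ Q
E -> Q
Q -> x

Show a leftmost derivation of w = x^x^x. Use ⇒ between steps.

E ⇒ E^Q ⇒ E^Q^Q ⇒ Q^Q^Q ⇒ x^Q^Q ⇒ x^x^Q ⇒ x^x^x

E ⇒ E^Q   [E -> E ^ Q]
E^Q ⇒ E^Q^Q   [E -> E ^ Q]
E^Q^Q ⇒ Q^Q^Q   [E -> Q]
Q^Q^Q ⇒ x^Q^Q   [Q -> x]
x^Q^Q ⇒ x^x^Q   [Q -> x]
x^x^Q ⇒ x^x^x   [Q -> x]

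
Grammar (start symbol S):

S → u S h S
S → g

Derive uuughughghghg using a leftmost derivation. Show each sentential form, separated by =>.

S => uShS => uuShShS => uuuShShShS => uuughShShS => uuughuShShShS => uuughughShShS => uuughughghShS => uuughughghghS => uuughughghghg

S => uShS   [S → u S h S]
uShS => uuShShS   [S → u S h S]
uuShShS => uuuShShShS   [S → u S h S]
uuuShShShS => uuughShShS   [S → g]
uuughShShS => uuughuShShShS   [S → u S h S]
uuughuShShShS => uuughughShShS   [S → g]
uuughughShShS => uuughughghShS   [S → g]
uuughughghShS => uuughughghghS   [S → g]
uuughughghghS => uuughughghghg   [S → g]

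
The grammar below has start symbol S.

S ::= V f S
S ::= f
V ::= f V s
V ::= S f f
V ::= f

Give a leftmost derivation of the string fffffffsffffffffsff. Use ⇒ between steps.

S ⇒ VfS ⇒ fVsfS ⇒ fSffsfS ⇒ fVfSffsfS ⇒ fSfffSffsfS ⇒ fVfSfffSffsfS ⇒ ffVsfSfffSffsfS ⇒ ffSffsfSfffSffsfS ⇒ ffVfSffsfSfffSffsfS ⇒ ffffSffsfSfffSffsfS ⇒ fffffffsfSfffSffsfS ⇒ fffffffsfffffSffsfS ⇒ fffffffsffffffffsfS ⇒ fffffffsffffffffsff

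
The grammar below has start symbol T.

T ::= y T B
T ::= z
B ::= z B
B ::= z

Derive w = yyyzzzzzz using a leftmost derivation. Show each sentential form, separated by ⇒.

T ⇒ yTB   [T ::= y T B]
yTB ⇒ yyTBB   [T ::= y T B]
yyTBB ⇒ yyyTBBB   [T ::= y T B]
yyyTBBB ⇒ yyyzBBB   [T ::= z]
yyyzBBB ⇒ yyyzzBBB   [B ::= z B]
yyyzzBBB ⇒ yyyzzzBB   [B ::= z]
yyyzzzBB ⇒ yyyzzzzBB   [B ::= z B]
yyyzzzzBB ⇒ yyyzzzzzB   [B ::= z]
yyyzzzzzB ⇒ yyyzzzzzz   [B ::= z]

T ⇒ yTB ⇒ yyTBB ⇒ yyyTBBB ⇒ yyyzBBB ⇒ yyyzzBBB ⇒ yyyzzzBB ⇒ yyyzzzzBB ⇒ yyyzzzzzB ⇒ yyyzzzzzz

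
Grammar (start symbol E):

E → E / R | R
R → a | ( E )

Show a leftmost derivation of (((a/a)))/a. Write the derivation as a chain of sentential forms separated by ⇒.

E ⇒ E/R   [E → E / R]
E/R ⇒ R/R   [E → R]
R/R ⇒ (E)/R   [R → ( E )]
(E)/R ⇒ (R)/R   [E → R]
(R)/R ⇒ ((E))/R   [R → ( E )]
((E))/R ⇒ ((R))/R   [E → R]
((R))/R ⇒ (((E)))/R   [R → ( E )]
(((E)))/R ⇒ (((E/R)))/R   [E → E / R]
(((E/R)))/R ⇒ (((R/R)))/R   [E → R]
(((R/R)))/R ⇒ (((a/R)))/R   [R → a]
(((a/R)))/R ⇒ (((a/a)))/R   [R → a]
(((a/a)))/R ⇒ (((a/a)))/a   [R → a]

E ⇒ E/R ⇒ R/R ⇒ (E)/R ⇒ (R)/R ⇒ ((E))/R ⇒ ((R))/R ⇒ (((E)))/R ⇒ (((E/R)))/R ⇒ (((R/R)))/R ⇒ (((a/R)))/R ⇒ (((a/a)))/R ⇒ (((a/a)))/a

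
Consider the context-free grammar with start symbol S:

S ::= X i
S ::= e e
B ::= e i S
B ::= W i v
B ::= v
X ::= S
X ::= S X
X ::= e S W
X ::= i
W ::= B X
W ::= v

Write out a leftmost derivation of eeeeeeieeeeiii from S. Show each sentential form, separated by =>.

S=>Xi=>SXi=>XiXi=>SXiXi=>eeXiXi=>eeeSWiXi=>eeeeeWiXi=>eeeeeBXiXi=>eeeeeeiSXiXi=>eeeeeeieeXiXi=>eeeeeeieeSiXi=>eeeeeeieeeeiXi=>eeeeeeieeeeiii

S => Xi   [S ::= X i]
Xi => SXi   [X ::= S X]
SXi => XiXi   [S ::= X i]
XiXi => SXiXi   [X ::= S X]
SXiXi => eeXiXi   [S ::= e e]
eeXiXi => eeeSWiXi   [X ::= e S W]
eeeSWiXi => eeeeeWiXi   [S ::= e e]
eeeeeWiXi => eeeeeBXiXi   [W ::= B X]
eeeeeBXiXi => eeeeeeiSXiXi   [B ::= e i S]
eeeeeeiSXiXi => eeeeeeieeXiXi   [S ::= e e]
eeeeeeieeXiXi => eeeeeeieeSiXi   [X ::= S]
eeeeeeieeSiXi => eeeeeeieeeeiXi   [S ::= e e]
eeeeeeieeeeiXi => eeeeeeieeeeiii   [X ::= i]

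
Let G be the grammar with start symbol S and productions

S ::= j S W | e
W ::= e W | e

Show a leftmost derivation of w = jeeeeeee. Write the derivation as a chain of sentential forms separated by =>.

S => jSW   [S ::= j S W]
jSW => jeW   [S ::= e]
jeW => jeeW   [W ::= e W]
jeeW => jeeeW   [W ::= e W]
jeeeW => jeeeeW   [W ::= e W]
jeeeeW => jeeeeeW   [W ::= e W]
jeeeeeW => jeeeeeeW   [W ::= e W]
jeeeeeeW => jeeeeeee   [W ::= e]

S => jSW => jeW => jeeW => jeeeW => jeeeeW => jeeeeeW => jeeeeeeW => jeeeeeee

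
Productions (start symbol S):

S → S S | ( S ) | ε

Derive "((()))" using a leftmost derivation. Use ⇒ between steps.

S⇒SS⇒(S)S⇒(SS)S⇒(SSS)S⇒((S)SS)S⇒((SS)SS)S⇒(((S)S)SS)S⇒((()S)SS)S⇒((())SS)S⇒((())S)S⇒((()))S⇒((()))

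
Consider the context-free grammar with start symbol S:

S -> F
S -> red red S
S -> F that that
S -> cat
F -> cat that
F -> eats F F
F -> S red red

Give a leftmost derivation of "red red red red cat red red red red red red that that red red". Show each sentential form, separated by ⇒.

S ⇒ F   [S -> F]
F ⇒ S red red   [F -> S red red]
S red red ⇒ red red S red red   [S -> red red S]
red red S red red ⇒ red red F that that red red   [S -> F that that]
red red F that that red red ⇒ red red S red red that that red red   [F -> S red red]
red red S red red that that red red ⇒ red red F red red that that red red   [S -> F]
red red F red red that that red red ⇒ red red S red red red red that that red red   [F -> S red red]
red red S red red red red that that red red ⇒ red red F red red red red that that red red   [S -> F]
red red F red red red red that that red red ⇒ red red S red red red red red red that that red red   [F -> S red red]
red red S red red red red red red that that red red ⇒ red red red red S red red red red red red that that red red   [S -> red red S]
red red red red S red red red red red red that that red red ⇒ red red red red cat red red red red red red that that red red   [S -> cat]

S ⇒ F ⇒ S red red ⇒ red red S red red ⇒ red red F that that red red ⇒ red red S red red that that red red ⇒ red red F red red that that red red ⇒ red red S red red red red that that red red ⇒ red red F red red red red that that red red ⇒ red red S red red red red red red that that red red ⇒ red red red red S red red red red red red that that red red ⇒ red red red red cat red red red red red red that that red red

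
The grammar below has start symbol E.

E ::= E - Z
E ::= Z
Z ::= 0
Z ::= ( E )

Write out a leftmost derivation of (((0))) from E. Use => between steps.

E => Z => (E) => (Z) => ((E)) => ((Z)) => (((E))) => (((Z))) => (((0)))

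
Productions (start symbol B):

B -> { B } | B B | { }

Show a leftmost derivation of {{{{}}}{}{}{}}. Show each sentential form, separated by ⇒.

B ⇒ {B}   [B -> { B }]
{B} ⇒ {BB}   [B -> B B]
{BB} ⇒ {BBB}   [B -> B B]
{BBB} ⇒ {{B}BB}   [B -> { B }]
{{B}BB} ⇒ {{{B}}BB}   [B -> { B }]
{{{B}}BB} ⇒ {{{{}}}BB}   [B -> { }]
{{{{}}}BB} ⇒ {{{{}}}BBB}   [B -> B B]
{{{{}}}BBB} ⇒ {{{{}}}{}BB}   [B -> { }]
{{{{}}}{}BB} ⇒ {{{{}}}{}{}B}   [B -> { }]
{{{{}}}{}{}B} ⇒ {{{{}}}{}{}{}}   [B -> { }]

B ⇒ {B} ⇒ {BB} ⇒ {BBB} ⇒ {{B}BB} ⇒ {{{B}}BB} ⇒ {{{{}}}BB} ⇒ {{{{}}}BBB} ⇒ {{{{}}}{}BB} ⇒ {{{{}}}{}{}B} ⇒ {{{{}}}{}{}{}}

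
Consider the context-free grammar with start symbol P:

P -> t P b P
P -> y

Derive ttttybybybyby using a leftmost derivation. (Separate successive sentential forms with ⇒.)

P⇒tPbP⇒ttPbPbP⇒tttPbPbPbP⇒ttttPbPbPbPbP⇒ttttybPbPbPbP⇒ttttybybPbPbP⇒ttttybybybPbP⇒ttttybybybybP⇒ttttybybybyby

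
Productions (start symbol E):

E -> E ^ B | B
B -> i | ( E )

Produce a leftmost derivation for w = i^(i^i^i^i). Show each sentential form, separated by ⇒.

E ⇒ E^B   [E -> E ^ B]
E^B ⇒ B^B   [E -> B]
B^B ⇒ i^B   [B -> i]
i^B ⇒ i^(E)   [B -> ( E )]
i^(E) ⇒ i^(E^B)   [E -> E ^ B]
i^(E^B) ⇒ i^(E^B^B)   [E -> E ^ B]
i^(E^B^B) ⇒ i^(E^B^B^B)   [E -> E ^ B]
i^(E^B^B^B) ⇒ i^(B^B^B^B)   [E -> B]
i^(B^B^B^B) ⇒ i^(i^B^B^B)   [B -> i]
i^(i^B^B^B) ⇒ i^(i^i^B^B)   [B -> i]
i^(i^i^B^B) ⇒ i^(i^i^i^B)   [B -> i]
i^(i^i^i^B) ⇒ i^(i^i^i^i)   [B -> i]

E ⇒ E^B ⇒ B^B ⇒ i^B ⇒ i^(E) ⇒ i^(E^B) ⇒ i^(E^B^B) ⇒ i^(E^B^B^B) ⇒ i^(B^B^B^B) ⇒ i^(i^B^B^B) ⇒ i^(i^i^B^B) ⇒ i^(i^i^i^B) ⇒ i^(i^i^i^i)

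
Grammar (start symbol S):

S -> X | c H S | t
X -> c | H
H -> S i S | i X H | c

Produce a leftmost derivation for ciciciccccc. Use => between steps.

S => cHS   [S -> c H S]
cHS => ciXHS   [H -> i X H]
ciXHS => cicHS   [X -> c]
cicHS => ciciXHS   [H -> i X H]
ciciXHS => cicicHS   [X -> c]
cicicHS => ciciciXHS   [H -> i X H]
ciciciXHS => cicicicHS   [X -> c]
cicicicHS => ciciciccS   [H -> c]
ciciciccS => cicicicccHS   [S -> c H S]
cicicicccHS => ciciciccccS   [H -> c]
ciciciccccS => ciciciccccX   [S -> X]
ciciciccccX => ciciciccccc   [X -> c]

S => cHS => ciXHS => cicHS => ciciXHS => cicicHS => ciciciXHS => cicicicHS => ciciciccS => cicicicccHS => ciciciccccS => ciciciccccX => ciciciccccc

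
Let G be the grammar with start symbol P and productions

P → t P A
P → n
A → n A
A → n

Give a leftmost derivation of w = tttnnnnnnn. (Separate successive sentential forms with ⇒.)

P ⇒ tPA   [P → t P A]
tPA ⇒ ttPAA   [P → t P A]
ttPAA ⇒ tttPAAA   [P → t P A]
tttPAAA ⇒ tttnAAA   [P → n]
tttnAAA ⇒ tttnnAA   [A → n]
tttnnAA ⇒ tttnnnAA   [A → n A]
tttnnnAA ⇒ tttnnnnAA   [A → n A]
tttnnnnAA ⇒ tttnnnnnAA   [A → n A]
tttnnnnnAA ⇒ tttnnnnnnA   [A → n]
tttnnnnnnA ⇒ tttnnnnnnn   [A → n]

P ⇒ tPA ⇒ ttPAA ⇒ tttPAAA ⇒ tttnAAA ⇒ tttnnAA ⇒ tttnnnAA ⇒ tttnnnnAA ⇒ tttnnnnnAA ⇒ tttnnnnnnA ⇒ tttnnnnnnn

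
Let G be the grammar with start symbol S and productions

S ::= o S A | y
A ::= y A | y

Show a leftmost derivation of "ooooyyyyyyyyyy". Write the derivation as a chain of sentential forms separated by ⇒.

S ⇒ oSA   [S ::= o S A]
oSA ⇒ ooSAA   [S ::= o S A]
ooSAA ⇒ oooSAAA   [S ::= o S A]
oooSAAA ⇒ ooooSAAAA   [S ::= o S A]
ooooSAAAA ⇒ ooooyAAAA   [S ::= y]
ooooyAAAA ⇒ ooooyyAAAA   [A ::= y A]
ooooyyAAAA ⇒ ooooyyyAAAA   [A ::= y A]
ooooyyyAAAA ⇒ ooooyyyyAAAA   [A ::= y A]
ooooyyyyAAAA ⇒ ooooyyyyyAAAA   [A ::= y A]
ooooyyyyyAAAA ⇒ ooooyyyyyyAAAA   [A ::= y A]
ooooyyyyyyAAAA ⇒ ooooyyyyyyyAAA   [A ::= y]
ooooyyyyyyyAAA ⇒ ooooyyyyyyyyAA   [A ::= y]
ooooyyyyyyyyAA ⇒ ooooyyyyyyyyyA   [A ::= y]
ooooyyyyyyyyyA ⇒ ooooyyyyyyyyyy   [A ::= y]

S ⇒ oSA ⇒ ooSAA ⇒ oooSAAA ⇒ ooooSAAAA ⇒ ooooyAAAA ⇒ ooooyyAAAA ⇒ ooooyyyAAAA ⇒ ooooyyyyAAAA ⇒ ooooyyyyyAAAA ⇒ ooooyyyyyyAAAA ⇒ ooooyyyyyyyAAA ⇒ ooooyyyyyyyyAA ⇒ ooooyyyyyyyyyA ⇒ ooooyyyyyyyyyy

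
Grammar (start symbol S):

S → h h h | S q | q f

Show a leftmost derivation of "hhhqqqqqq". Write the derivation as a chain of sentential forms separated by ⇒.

S⇒Sq⇒Sqq⇒Sqqq⇒Sqqqq⇒Sqqqqq⇒Sqqqqqq⇒hhhqqqqqq

S ⇒ Sq   [S → S q]
Sq ⇒ Sqq   [S → S q]
Sqq ⇒ Sqqq   [S → S q]
Sqqq ⇒ Sqqqq   [S → S q]
Sqqqq ⇒ Sqqqqq   [S → S q]
Sqqqqq ⇒ Sqqqqqq   [S → S q]
Sqqqqqq ⇒ hhhqqqqqq   [S → h h h]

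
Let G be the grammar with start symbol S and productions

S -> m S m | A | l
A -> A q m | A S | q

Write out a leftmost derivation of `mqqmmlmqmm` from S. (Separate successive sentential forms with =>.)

S => mSm   [S -> m S m]
mSm => mAm   [S -> A]
mAm => mAqmm   [A -> A q m]
mAqmm => mASqmm   [A -> A S]
mASqmm => mAqmSqmm   [A -> A q m]
mAqmSqmm => mqqmSqmm   [A -> q]
mqqmSqmm => mqqmmSmqmm   [S -> m S m]
mqqmmSmqmm => mqqmmlmqmm   [S -> l]

S => mSm => mAm => mAqmm => mASqmm => mAqmSqmm => mqqmSqmm => mqqmmSmqmm => mqqmmlmqmm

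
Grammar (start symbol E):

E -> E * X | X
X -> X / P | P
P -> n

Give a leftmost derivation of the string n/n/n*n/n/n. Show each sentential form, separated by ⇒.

E ⇒ E*X ⇒ X*X ⇒ X/P*X ⇒ X/P/P*X ⇒ P/P/P*X ⇒ n/P/P*X ⇒ n/n/P*X ⇒ n/n/n*X ⇒ n/n/n*X/P ⇒ n/n/n*X/P/P ⇒ n/n/n*P/P/P ⇒ n/n/n*n/P/P ⇒ n/n/n*n/n/P ⇒ n/n/n*n/n/n

E ⇒ E*X   [E -> E * X]
E*X ⇒ X*X   [E -> X]
X*X ⇒ X/P*X   [X -> X / P]
X/P*X ⇒ X/P/P*X   [X -> X / P]
X/P/P*X ⇒ P/P/P*X   [X -> P]
P/P/P*X ⇒ n/P/P*X   [P -> n]
n/P/P*X ⇒ n/n/P*X   [P -> n]
n/n/P*X ⇒ n/n/n*X   [P -> n]
n/n/n*X ⇒ n/n/n*X/P   [X -> X / P]
n/n/n*X/P ⇒ n/n/n*X/P/P   [X -> X / P]
n/n/n*X/P/P ⇒ n/n/n*P/P/P   [X -> P]
n/n/n*P/P/P ⇒ n/n/n*n/P/P   [P -> n]
n/n/n*n/P/P ⇒ n/n/n*n/n/P   [P -> n]
n/n/n*n/n/P ⇒ n/n/n*n/n/n   [P -> n]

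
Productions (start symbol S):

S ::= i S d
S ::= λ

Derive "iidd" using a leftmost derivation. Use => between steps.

S => iSd => iiSdd => iidd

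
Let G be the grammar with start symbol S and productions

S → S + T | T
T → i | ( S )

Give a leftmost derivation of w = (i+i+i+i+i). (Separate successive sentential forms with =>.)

S => T   [S → T]
T => (S)   [T → ( S )]
(S) => (S+T)   [S → S + T]
(S+T) => (S+T+T)   [S → S + T]
(S+T+T) => (S+T+T+T)   [S → S + T]
(S+T+T+T) => (S+T+T+T+T)   [S → S + T]
(S+T+T+T+T) => (T+T+T+T+T)   [S → T]
(T+T+T+T+T) => (i+T+T+T+T)   [T → i]
(i+T+T+T+T) => (i+i+T+T+T)   [T → i]
(i+i+T+T+T) => (i+i+i+T+T)   [T → i]
(i+i+i+T+T) => (i+i+i+i+T)   [T → i]
(i+i+i+i+T) => (i+i+i+i+i)   [T → i]

S => T => (S) => (S+T) => (S+T+T) => (S+T+T+T) => (S+T+T+T+T) => (T+T+T+T+T) => (i+T+T+T+T) => (i+i+T+T+T) => (i+i+i+T+T) => (i+i+i+i+T) => (i+i+i+i+i)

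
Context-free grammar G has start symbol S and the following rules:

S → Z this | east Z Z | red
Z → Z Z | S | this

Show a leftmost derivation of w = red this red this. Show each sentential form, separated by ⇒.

S ⇒ Z this ⇒ Z Z this ⇒ S Z this ⇒ red Z this ⇒ red Z Z this ⇒ red this Z this ⇒ red this S this ⇒ red this red this

S ⇒ Z this   [S → Z this]
Z this ⇒ Z Z this   [Z → Z Z]
Z Z this ⇒ S Z this   [Z → S]
S Z this ⇒ red Z this   [S → red]
red Z this ⇒ red Z Z this   [Z → Z Z]
red Z Z this ⇒ red this Z this   [Z → this]
red this Z this ⇒ red this S this   [Z → S]
red this S this ⇒ red this red this   [S → red]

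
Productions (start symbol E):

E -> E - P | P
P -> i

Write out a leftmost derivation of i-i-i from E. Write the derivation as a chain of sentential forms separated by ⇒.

E ⇒ E-P ⇒ E-P-P ⇒ P-P-P ⇒ i-P-P ⇒ i-i-P ⇒ i-i-i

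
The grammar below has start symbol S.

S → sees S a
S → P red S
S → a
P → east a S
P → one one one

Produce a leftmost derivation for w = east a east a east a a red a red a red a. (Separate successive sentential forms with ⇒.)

S ⇒ P red S ⇒ east a S red S ⇒ east a P red S red S ⇒ east a east a S red S red S ⇒ east a east a P red S red S red S ⇒ east a east a east a S red S red S red S ⇒ east a east a east a a red S red S red S ⇒ east a east a east a a red a red S red S ⇒ east a east a east a a red a red a red S ⇒ east a east a east a a red a red a red a

S ⇒ P red S   [S → P red S]
P red S ⇒ east a S red S   [P → east a S]
east a S red S ⇒ east a P red S red S   [S → P red S]
east a P red S red S ⇒ east a east a S red S red S   [P → east a S]
east a east a S red S red S ⇒ east a east a P red S red S red S   [S → P red S]
east a east a P red S red S red S ⇒ east a east a east a S red S red S red S   [P → east a S]
east a east a east a S red S red S red S ⇒ east a east a east a a red S red S red S   [S → a]
east a east a east a a red S red S red S ⇒ east a east a east a a red a red S red S   [S → a]
east a east a east a a red a red S red S ⇒ east a east a east a a red a red a red S   [S → a]
east a east a east a a red a red a red S ⇒ east a east a east a a red a red a red a   [S → a]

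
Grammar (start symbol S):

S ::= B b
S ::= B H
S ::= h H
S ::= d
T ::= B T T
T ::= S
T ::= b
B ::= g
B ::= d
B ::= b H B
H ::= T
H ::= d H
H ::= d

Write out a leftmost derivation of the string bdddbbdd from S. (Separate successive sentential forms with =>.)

S => BH   [S ::= B H]
BH => bHBH   [B ::= b H B]
bHBH => bdHBH   [H ::= d H]
bdHBH => bddHBH   [H ::= d H]
bddHBH => bdddBH   [H ::= d]
bdddBH => bdddbHBH   [B ::= b H B]
bdddbHBH => bdddbTBH   [H ::= T]
bdddbTBH => bdddbbBH   [T ::= b]
bdddbbBH => bdddbbdH   [B ::= d]
bdddbbdH => bdddbbdd   [H ::= d]

S => BH => bHBH => bdHBH => bddHBH => bdddBH => bdddbHBH => bdddbTBH => bdddbbBH => bdddbbdH => bdddbbdd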